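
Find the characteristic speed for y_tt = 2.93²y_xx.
Speed = 2.93. Information travels along characteristics x = x₀ ± 2.93t.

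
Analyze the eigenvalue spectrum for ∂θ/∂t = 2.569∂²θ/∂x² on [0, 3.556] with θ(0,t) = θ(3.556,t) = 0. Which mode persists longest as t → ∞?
Eigenvalues: λₙ = 2.569n²π²/3.556².
First three modes:
  n=1: λ₁ = 2.569π²/3.556² ≈ 2.005
  n=2: λ₂ = 10.276π²/3.556² ≈ 8.02 (4× faster decay)
  n=3: λ₃ = 23.121π²/3.556² ≈ 18.046 (9× faster decay)
As t → ∞, higher modes decay exponentially faster. The n=1 mode dominates: θ ~ c₁ sin(πx/3.556) e^{-λ₁t}.
Decay rate: λ₁ = 2.569π²/3.556² ≈ 2.005.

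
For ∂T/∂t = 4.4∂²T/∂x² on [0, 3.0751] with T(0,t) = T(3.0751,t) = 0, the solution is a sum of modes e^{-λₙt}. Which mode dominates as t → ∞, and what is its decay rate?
Eigenvalues: λₙ = 4.4n²π²/3.0751².
First three modes:
  n=1: λ₁ = 4.4π²/3.0751² ≈ 4.592
  n=2: λ₂ = 17.6π²/3.0751² ≈ 18.369 (4× faster decay)
  n=3: λ₃ = 39.6π²/3.0751² ≈ 41.331 (9× faster decay)
As t → ∞, higher modes decay exponentially faster. The n=1 mode dominates: T ~ c₁ sin(πx/3.0751) e^{-λ₁t}.
Decay rate: λ₁ = 4.4π²/3.0751² ≈ 4.592.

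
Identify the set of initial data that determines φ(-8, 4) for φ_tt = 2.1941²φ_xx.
Domain of dependence: [-16.7764, 0.7764]. Signals travel at speed 2.1941, so data within |x - -8| ≤ 2.1941·4 = 8.7764 can reach the point.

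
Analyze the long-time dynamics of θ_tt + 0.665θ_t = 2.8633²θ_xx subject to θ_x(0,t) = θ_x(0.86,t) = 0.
Long-time behavior: θ → constant (steady state). Damping (γ=0.665) dissipates the nonconstant modes; with Neumann BCs the spatial average obeys M''+γM'=0 and tends to a finite limit.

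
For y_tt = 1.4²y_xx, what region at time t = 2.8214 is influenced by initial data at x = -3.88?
Domain of influence: [-7.82996, 0.06996]. Data at x = -3.88 spreads outward at speed 1.4.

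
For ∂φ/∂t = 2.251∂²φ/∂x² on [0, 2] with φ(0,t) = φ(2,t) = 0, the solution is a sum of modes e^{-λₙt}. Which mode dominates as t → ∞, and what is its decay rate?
Eigenvalues: λₙ = 2.251n²π²/2².
First three modes:
  n=1: λ₁ = 2.251π²/2² ≈ 5.554
  n=2: λ₂ = 9.004π²/2² ≈ 22.216 (4× faster decay)
  n=3: λ₃ = 20.259π²/2² ≈ 49.987 (9× faster decay)
As t → ∞, higher modes decay exponentially faster. The n=1 mode dominates: φ ~ c₁ sin(πx/2) e^{-λ₁t}.
Decay rate: λ₁ = 2.251π²/2² ≈ 5.554.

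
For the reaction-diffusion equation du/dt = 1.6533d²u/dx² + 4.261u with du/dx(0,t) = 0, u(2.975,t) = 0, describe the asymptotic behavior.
u grows unboundedly. Reaction dominates diffusion (r=4.261 > κπ²/(4L²)≈0.46); solution grows exponentially.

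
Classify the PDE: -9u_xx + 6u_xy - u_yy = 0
A = -9, B = 6, C = -1. Discriminant B² - 4AC = 0. Since 0 = 0, parabolic.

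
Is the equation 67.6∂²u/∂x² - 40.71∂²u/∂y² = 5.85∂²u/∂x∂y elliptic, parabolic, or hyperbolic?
Rewriting in standard form: 67.6∂²u/∂x² - 5.85∂²u/∂x∂y - 40.71∂²u/∂y² = 0. Computing B² - 4AC with A = 67.6, B = -5.85, C = -40.71: discriminant = 11042.2065 (positive). Answer: hyperbolic.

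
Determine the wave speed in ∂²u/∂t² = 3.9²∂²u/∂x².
Speed = 3.9. Information travels along characteristics x = x₀ ± 3.9t.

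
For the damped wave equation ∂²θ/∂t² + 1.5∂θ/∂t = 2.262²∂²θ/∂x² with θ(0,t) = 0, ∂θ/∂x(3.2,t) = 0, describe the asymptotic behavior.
θ → 0. Damping (γ=1.5) dissipates energy; oscillations decay exponentially.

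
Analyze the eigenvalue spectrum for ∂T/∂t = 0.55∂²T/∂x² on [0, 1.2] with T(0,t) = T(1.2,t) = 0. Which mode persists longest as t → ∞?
Eigenvalues: λₙ = 0.55n²π²/1.2².
First three modes:
  n=1: λ₁ = 0.55π²/1.2² ≈ 3.77
  n=2: λ₂ = 2.2π²/1.2² ≈ 15.079 (4× faster decay)
  n=3: λ₃ = 4.95π²/1.2² ≈ 33.927 (9× faster decay)
As t → ∞, higher modes decay exponentially faster. The n=1 mode dominates: T ~ c₁ sin(πx/1.2) e^{-λ₁t}.
Decay rate: λ₁ = 0.55π²/1.2² ≈ 3.77.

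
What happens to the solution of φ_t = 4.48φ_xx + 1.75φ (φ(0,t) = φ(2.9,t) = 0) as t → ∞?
φ → 0. Diffusion dominates reaction (r=1.75 < κπ²/L²≈5.26); solution decays.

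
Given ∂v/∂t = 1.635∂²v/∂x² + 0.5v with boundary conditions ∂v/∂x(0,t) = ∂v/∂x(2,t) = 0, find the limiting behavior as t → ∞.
v grows unboundedly. With Neumann BCs the constant mode has diffusion eigenvalue 0, so any r > 0 makes it grow like e^(0.5t); solution grows exponentially.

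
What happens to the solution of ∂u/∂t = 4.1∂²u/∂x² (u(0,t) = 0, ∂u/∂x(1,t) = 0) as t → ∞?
u → 0. Heat escapes through the Dirichlet boundary.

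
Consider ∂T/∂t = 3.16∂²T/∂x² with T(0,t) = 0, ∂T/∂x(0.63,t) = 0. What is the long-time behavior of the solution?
As t → ∞, T → 0. Heat escapes through the Dirichlet boundary.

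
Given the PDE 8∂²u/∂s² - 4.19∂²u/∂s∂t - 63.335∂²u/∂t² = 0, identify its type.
The second-order coefficients are A = 8, B = -4.19, C = -63.335. Since B² - 4AC = 2044.2761 > 0, this is a hyperbolic PDE.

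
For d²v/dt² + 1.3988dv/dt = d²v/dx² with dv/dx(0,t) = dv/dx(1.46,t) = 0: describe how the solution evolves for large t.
v → constant (steady state). Damping (γ=1.3988) dissipates the nonconstant modes; with Neumann BCs the spatial average obeys M''+γM'=0 and tends to a finite limit.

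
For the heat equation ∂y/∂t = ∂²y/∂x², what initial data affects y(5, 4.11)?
The entire real line. The heat equation has infinite propagation speed: any initial disturbance instantly affects all points (though exponentially small far away).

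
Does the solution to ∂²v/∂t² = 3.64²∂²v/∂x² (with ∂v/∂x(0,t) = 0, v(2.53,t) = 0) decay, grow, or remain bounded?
v oscillates (no decay). Energy is conserved; the solution oscillates indefinitely as standing waves.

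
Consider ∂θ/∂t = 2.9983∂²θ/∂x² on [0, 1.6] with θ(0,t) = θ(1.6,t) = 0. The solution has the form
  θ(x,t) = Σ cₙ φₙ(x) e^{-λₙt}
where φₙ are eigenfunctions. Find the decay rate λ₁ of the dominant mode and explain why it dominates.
Eigenvalues: λₙ = 2.9983n²π²/1.6².
First three modes:
  n=1: λ₁ = 2.9983π²/1.6² ≈ 11.559
  n=2: λ₂ = 11.9932π²/1.6² ≈ 46.238 (4× faster decay)
  n=3: λ₃ = 26.9847π²/1.6² ≈ 104.034 (9× faster decay)
As t → ∞, higher modes decay exponentially faster. The n=1 mode dominates: θ ~ c₁ sin(πx/1.6) e^{-λ₁t}.
Decay rate: λ₁ = 2.9983π²/1.6² ≈ 11.559.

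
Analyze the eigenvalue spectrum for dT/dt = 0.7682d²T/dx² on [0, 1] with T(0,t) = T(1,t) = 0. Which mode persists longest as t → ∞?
Eigenvalues: λₙ = 0.7682n²π².
First three modes:
  n=1: λ₁ = 0.7682π² ≈ 7.582
  n=2: λ₂ = 3.0728π² ≈ 30.327 (4× faster decay)
  n=3: λ₃ = 6.9138π² ≈ 68.236 (9× faster decay)
As t → ∞, higher modes decay exponentially faster. The n=1 mode dominates: T ~ c₁ sin(πx) e^{-λ₁t}.
Decay rate: λ₁ = 0.7682π² ≈ 7.582.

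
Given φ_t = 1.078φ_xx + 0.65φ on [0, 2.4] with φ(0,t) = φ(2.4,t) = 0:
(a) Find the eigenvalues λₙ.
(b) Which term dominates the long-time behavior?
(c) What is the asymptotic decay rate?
Eigenvalues: λₙ = 1.078n²π²/2.4² - 0.65.
First three modes:
  n=1: λ₁ = 1.078π²/2.4² - 0.65 ≈ 1.197
  n=2: λ₂ = 4.312π²/2.4² - 0.65 ≈ 6.738
  n=3: λ₃ = 9.702π²/2.4² - 0.65 ≈ 15.974
Since 1.078π²/2.4² ≈ 1.847 > 0.65, all λₙ > 0.
The n=1 mode decays slowest → dominates as t → ∞.
Asymptotic: φ ~ c₁ sin(πx/2.4) e^{-λ₁t} with decay rate λ₁ ≈ 1.197.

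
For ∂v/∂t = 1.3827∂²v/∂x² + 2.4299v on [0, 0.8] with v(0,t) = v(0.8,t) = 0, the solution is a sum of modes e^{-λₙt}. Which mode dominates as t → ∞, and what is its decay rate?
Eigenvalues: λₙ = 1.3827n²π²/0.8² - 2.4299.
First three modes:
  n=1: λ₁ = 1.3827π²/0.8² - 2.4299 ≈ 18.893
  n=2: λ₂ = 5.5308π²/0.8² - 2.4299 ≈ 82.862
  n=3: λ₃ = 12.4443π²/0.8² - 2.4299 ≈ 189.477
Since 1.3827π²/0.8² ≈ 21.323 > 2.4299, all λₙ > 0.
The n=1 mode decays slowest → dominates as t → ∞.
Asymptotic: v ~ c₁ sin(πx/0.8) e^{-λ₁t} with decay rate λ₁ ≈ 18.893.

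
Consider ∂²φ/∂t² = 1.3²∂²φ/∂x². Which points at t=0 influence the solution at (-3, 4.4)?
Domain of dependence: [-8.72, 2.72]. Signals travel at speed 1.3, so data within |x - -3| ≤ 1.3·4.4 = 5.72 can reach the point.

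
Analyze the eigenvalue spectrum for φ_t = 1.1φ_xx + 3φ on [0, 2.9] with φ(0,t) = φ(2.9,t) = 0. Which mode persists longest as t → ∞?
Eigenvalues: λₙ = 1.1n²π²/2.9² - 3.
First three modes:
  n=1: λ₁ = 1.1π²/2.9² - 3 ≈ -1.709
  n=2: λ₂ = 4.4π²/2.9² - 3 ≈ 2.164
  n=3: λ₃ = 9.9π²/2.9² - 3 ≈ 8.618
Since 1.1π²/2.9² ≈ 1.291 < 3, λ₁ < 0.
The n=1 mode grows fastest (−λₙ is largest for n=1) → dominates.
Asymptotic: φ ~ c₁ sin(πx/2.9) e^{1.709t} (exponential growth at rate −λ₁ ≈ 1.709).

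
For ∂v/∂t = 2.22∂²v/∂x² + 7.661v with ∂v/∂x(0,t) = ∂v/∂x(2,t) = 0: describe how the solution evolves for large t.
v grows unboundedly. With Neumann BCs the constant mode has diffusion eigenvalue 0, so any r > 0 makes it grow like e^(7.661t); solution grows exponentially.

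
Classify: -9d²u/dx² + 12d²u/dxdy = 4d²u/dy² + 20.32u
Rewriting in standard form: -9d²u/dx² + 12d²u/dxdy - 4d²u/dy² - 20.32u = 0. Parabolic (discriminant = 0).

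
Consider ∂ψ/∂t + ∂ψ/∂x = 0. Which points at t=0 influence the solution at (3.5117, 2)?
A single point: x = 1.5117. The characteristic through (3.5117, 2) is x - 1t = const, so x = 3.5117 - 1·2 = 1.5117.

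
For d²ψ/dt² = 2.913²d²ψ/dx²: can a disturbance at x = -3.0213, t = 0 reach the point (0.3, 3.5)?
Yes. The domain of dependence is [-9.8955, 10.4955], and -3.0213 ∈ [-9.8955, 10.4955].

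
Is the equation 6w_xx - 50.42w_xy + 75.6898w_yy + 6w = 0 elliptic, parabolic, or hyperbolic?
Computing B² - 4AC with A = 6, B = -50.42, C = 75.6898: discriminant = 725.6212 (positive). Answer: hyperbolic.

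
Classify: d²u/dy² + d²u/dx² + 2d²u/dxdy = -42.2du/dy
Rewriting in standard form: d²u/dx² + 2d²u/dxdy + d²u/dy² + 42.2du/dy = 0. Parabolic (discriminant = 0).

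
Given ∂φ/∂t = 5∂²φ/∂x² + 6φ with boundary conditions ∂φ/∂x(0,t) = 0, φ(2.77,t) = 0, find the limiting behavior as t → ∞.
φ grows unboundedly. Reaction dominates diffusion (r=6 > κπ²/(4L²)≈1.61); solution grows exponentially.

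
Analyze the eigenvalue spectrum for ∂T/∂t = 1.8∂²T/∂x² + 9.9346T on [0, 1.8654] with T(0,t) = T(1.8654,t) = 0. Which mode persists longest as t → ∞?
Eigenvalues: λₙ = 1.8n²π²/1.8654² - 9.9346.
First three modes:
  n=1: λ₁ = 1.8π²/1.8654² - 9.9346 ≈ -4.829
  n=2: λ₂ = 7.2π²/1.8654² - 9.9346 ≈ 10.487
  n=3: λ₃ = 16.2π²/1.8654² - 9.9346 ≈ 36.014
Since 1.8π²/1.8654² ≈ 5.105 < 9.9346, λ₁ < 0.
The n=1 mode grows fastest (−λₙ is largest for n=1) → dominates.
Asymptotic: T ~ c₁ sin(πx/1.8654) e^{4.829t} (exponential growth at rate −λ₁ ≈ 4.829).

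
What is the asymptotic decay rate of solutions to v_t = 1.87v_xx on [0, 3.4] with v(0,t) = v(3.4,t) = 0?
Eigenvalues: λₙ = 1.87n²π²/3.4².
First three modes:
  n=1: λ₁ = 1.87π²/3.4² ≈ 1.597
  n=2: λ₂ = 7.48π²/3.4² ≈ 6.386 (4× faster decay)
  n=3: λ₃ = 16.83π²/3.4² ≈ 14.369 (9× faster decay)
As t → ∞, higher modes decay exponentially faster. The n=1 mode dominates: v ~ c₁ sin(πx/3.4) e^{-λ₁t}.
Decay rate: λ₁ = 1.87π²/3.4² ≈ 1.597.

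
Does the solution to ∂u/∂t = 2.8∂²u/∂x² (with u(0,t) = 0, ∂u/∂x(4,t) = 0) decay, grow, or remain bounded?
u → 0. Heat escapes through the Dirichlet boundary.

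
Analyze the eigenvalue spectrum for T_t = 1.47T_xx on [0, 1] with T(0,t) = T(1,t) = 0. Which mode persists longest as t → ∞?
Eigenvalues: λₙ = 1.47n²π².
First three modes:
  n=1: λ₁ = 1.47π² ≈ 14.508
  n=2: λ₂ = 5.88π² ≈ 58.033 (4× faster decay)
  n=3: λ₃ = 13.23π² ≈ 130.575 (9× faster decay)
As t → ∞, higher modes decay exponentially faster. The n=1 mode dominates: T ~ c₁ sin(πx) e^{-λ₁t}.
Decay rate: λ₁ = 1.47π² ≈ 14.508.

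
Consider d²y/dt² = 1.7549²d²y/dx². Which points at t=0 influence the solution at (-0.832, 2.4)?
Domain of dependence: [-5.04376, 3.37976]. Signals travel at speed 1.7549, so data within |x - -0.832| ≤ 1.7549·2.4 = 4.21176 can reach the point.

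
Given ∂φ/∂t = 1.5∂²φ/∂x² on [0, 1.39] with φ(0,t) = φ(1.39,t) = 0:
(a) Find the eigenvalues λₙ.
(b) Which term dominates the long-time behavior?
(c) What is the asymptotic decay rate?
Eigenvalues: λₙ = 1.5n²π²/1.39².
First three modes:
  n=1: λ₁ = 1.5π²/1.39² ≈ 7.662
  n=2: λ₂ = 6π²/1.39² ≈ 30.649 (4× faster decay)
  n=3: λ₃ = 13.5π²/1.39² ≈ 68.961 (9× faster decay)
As t → ∞, higher modes decay exponentially faster. The n=1 mode dominates: φ ~ c₁ sin(πx/1.39) e^{-λ₁t}.
Decay rate: λ₁ = 1.5π²/1.39² ≈ 7.662.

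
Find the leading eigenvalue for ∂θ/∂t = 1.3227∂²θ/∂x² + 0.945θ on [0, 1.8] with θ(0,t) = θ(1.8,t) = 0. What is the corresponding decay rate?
Eigenvalues: λₙ = 1.3227n²π²/1.8² - 0.945.
First three modes:
  n=1: λ₁ = 1.3227π²/1.8² - 0.945 ≈ 3.084
  n=2: λ₂ = 5.2908π²/1.8² - 0.945 ≈ 15.172
  n=3: λ₃ = 11.9043π²/1.8² - 0.945 ≈ 35.318
Since 1.3227π²/1.8² ≈ 4.029 > 0.945, all λₙ > 0.
The n=1 mode decays slowest → dominates as t → ∞.
Asymptotic: θ ~ c₁ sin(πx/1.8) e^{-λ₁t} with decay rate λ₁ ≈ 3.084.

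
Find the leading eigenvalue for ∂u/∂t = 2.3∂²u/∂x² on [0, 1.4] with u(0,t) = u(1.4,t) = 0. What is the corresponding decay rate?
Eigenvalues: λₙ = 2.3n²π²/1.4².
First three modes:
  n=1: λ₁ = 2.3π²/1.4² ≈ 11.582
  n=2: λ₂ = 9.2π²/1.4² ≈ 46.327 (4× faster decay)
  n=3: λ₃ = 20.7π²/1.4² ≈ 104.235 (9× faster decay)
As t → ∞, higher modes decay exponentially faster. The n=1 mode dominates: u ~ c₁ sin(πx/1.4) e^{-λ₁t}.
Decay rate: λ₁ = 2.3π²/1.4² ≈ 11.582.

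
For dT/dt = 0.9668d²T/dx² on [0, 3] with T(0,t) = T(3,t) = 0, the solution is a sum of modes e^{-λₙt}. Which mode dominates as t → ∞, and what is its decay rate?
Eigenvalues: λₙ = 0.9668n²π²/3².
First three modes:
  n=1: λ₁ = 0.9668π²/3² ≈ 1.06
  n=2: λ₂ = 3.8672π²/3² ≈ 4.241 (4× faster decay)
  n=3: λ₃ = 8.7012π²/3² ≈ 9.542 (9× faster decay)
As t → ∞, higher modes decay exponentially faster. The n=1 mode dominates: T ~ c₁ sin(πx/3) e^{-λ₁t}.
Decay rate: λ₁ = 0.9668π²/3² ≈ 1.06.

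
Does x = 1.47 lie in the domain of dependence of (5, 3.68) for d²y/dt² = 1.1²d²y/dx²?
Yes. The domain of dependence is [0.952, 9.048], and 1.47 ∈ [0.952, 9.048].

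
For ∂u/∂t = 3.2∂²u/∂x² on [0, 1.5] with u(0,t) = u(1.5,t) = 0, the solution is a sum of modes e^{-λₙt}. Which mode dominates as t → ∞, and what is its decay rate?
Eigenvalues: λₙ = 3.2n²π²/1.5².
First three modes:
  n=1: λ₁ = 3.2π²/1.5² ≈ 14.037
  n=2: λ₂ = 12.8π²/1.5² ≈ 56.147 (4× faster decay)
  n=3: λ₃ = 28.8π²/1.5² ≈ 126.331 (9× faster decay)
As t → ∞, higher modes decay exponentially faster. The n=1 mode dominates: u ~ c₁ sin(πx/1.5) e^{-λ₁t}.
Decay rate: λ₁ = 3.2π²/1.5² ≈ 14.037.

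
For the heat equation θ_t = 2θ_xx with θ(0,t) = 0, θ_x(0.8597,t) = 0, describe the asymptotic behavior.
θ → 0. Heat escapes through the Dirichlet boundary.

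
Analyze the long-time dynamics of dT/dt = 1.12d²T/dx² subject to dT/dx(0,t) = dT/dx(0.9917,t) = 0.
Long-time behavior: T → constant (steady state). Heat is conserved (no flux at boundaries); solution approaches the spatial average.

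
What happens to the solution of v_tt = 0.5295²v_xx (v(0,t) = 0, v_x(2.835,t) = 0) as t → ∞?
v oscillates (no decay). Energy is conserved; the solution oscillates indefinitely as standing waves.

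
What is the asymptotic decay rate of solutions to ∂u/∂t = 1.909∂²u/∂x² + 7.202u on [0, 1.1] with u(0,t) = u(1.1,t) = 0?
Eigenvalues: λₙ = 1.909n²π²/1.1² - 7.202.
First three modes:
  n=1: λ₁ = 1.909π²/1.1² - 7.202 ≈ 8.369
  n=2: λ₂ = 7.636π²/1.1² - 7.202 ≈ 55.083
  n=3: λ₃ = 17.181π²/1.1² - 7.202 ≈ 132.938
Since 1.909π²/1.1² ≈ 15.571 > 7.202, all λₙ > 0.
The n=1 mode decays slowest → dominates as t → ∞.
Asymptotic: u ~ c₁ sin(πx/1.1) e^{-λ₁t} with decay rate λ₁ ≈ 8.369.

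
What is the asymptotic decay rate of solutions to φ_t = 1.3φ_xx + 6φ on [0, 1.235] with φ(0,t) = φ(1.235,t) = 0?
Eigenvalues: λₙ = 1.3n²π²/1.235² - 6.
First three modes:
  n=1: λ₁ = 1.3π²/1.235² - 6 ≈ 2.412
  n=2: λ₂ = 5.2π²/1.235² - 6 ≈ 27.649
  n=3: λ₃ = 11.7π²/1.235² - 6 ≈ 69.71
Since 1.3π²/1.235² ≈ 8.412 > 6, all λₙ > 0.
The n=1 mode decays slowest → dominates as t → ∞.
Asymptotic: φ ~ c₁ sin(πx/1.235) e^{-λ₁t} with decay rate λ₁ ≈ 2.412.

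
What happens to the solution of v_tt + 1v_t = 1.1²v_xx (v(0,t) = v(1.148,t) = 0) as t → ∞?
v → 0. Damping (γ=1) dissipates energy; oscillations decay exponentially.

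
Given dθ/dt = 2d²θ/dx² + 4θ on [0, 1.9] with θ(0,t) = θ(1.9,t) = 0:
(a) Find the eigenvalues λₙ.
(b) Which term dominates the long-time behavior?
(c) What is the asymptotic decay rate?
Eigenvalues: λₙ = 2n²π²/1.9² - 4.
First three modes:
  n=1: λ₁ = 2π²/1.9² - 4 ≈ 1.468
  n=2: λ₂ = 8π²/1.9² - 4 ≈ 17.872
  n=3: λ₃ = 18π²/1.9² - 4 ≈ 45.211
Since 2π²/1.9² ≈ 5.468 > 4, all λₙ > 0.
The n=1 mode decays slowest → dominates as t → ∞.
Asymptotic: θ ~ c₁ sin(πx/1.9) e^{-λ₁t} with decay rate λ₁ ≈ 1.468.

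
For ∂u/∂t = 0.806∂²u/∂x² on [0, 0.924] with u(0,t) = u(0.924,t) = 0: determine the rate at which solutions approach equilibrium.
Eigenvalues: λₙ = 0.806n²π²/0.924².
First three modes:
  n=1: λ₁ = 0.806π²/0.924² ≈ 9.317
  n=2: λ₂ = 3.224π²/0.924² ≈ 37.269 (4× faster decay)
  n=3: λ₃ = 7.254π²/0.924² ≈ 83.856 (9× faster decay)
As t → ∞, higher modes decay exponentially faster. The n=1 mode dominates: u ~ c₁ sin(πx/0.924) e^{-λ₁t}.
Decay rate: λ₁ = 0.806π²/0.924² ≈ 9.317.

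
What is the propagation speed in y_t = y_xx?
Infinite. The heat equation is parabolic, not hyperbolic, so disturbances propagate instantly.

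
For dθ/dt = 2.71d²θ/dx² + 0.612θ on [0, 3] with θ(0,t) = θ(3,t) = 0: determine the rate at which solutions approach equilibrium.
Eigenvalues: λₙ = 2.71n²π²/3² - 0.612.
First three modes:
  n=1: λ₁ = 2.71π²/3² - 0.612 ≈ 2.36
  n=2: λ₂ = 10.84π²/3² - 0.612 ≈ 11.275
  n=3: λ₃ = 24.39π²/3² - 0.612 ≈ 26.135
Since 2.71π²/3² ≈ 2.972 > 0.612, all λₙ > 0.
The n=1 mode decays slowest → dominates as t → ∞.
Asymptotic: θ ~ c₁ sin(πx/3) e^{-λ₁t} with decay rate λ₁ ≈ 2.36.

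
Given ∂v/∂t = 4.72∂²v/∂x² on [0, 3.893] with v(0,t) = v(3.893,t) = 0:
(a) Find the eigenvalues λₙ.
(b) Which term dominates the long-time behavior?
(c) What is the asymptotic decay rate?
Eigenvalues: λₙ = 4.72n²π²/3.893².
First three modes:
  n=1: λ₁ = 4.72π²/3.893² ≈ 3.074
  n=2: λ₂ = 18.88π²/3.893² ≈ 12.295 (4× faster decay)
  n=3: λ₃ = 42.48π²/3.893² ≈ 27.664 (9× faster decay)
As t → ∞, higher modes decay exponentially faster. The n=1 mode dominates: v ~ c₁ sin(πx/3.893) e^{-λ₁t}.
Decay rate: λ₁ = 4.72π²/3.893² ≈ 3.074.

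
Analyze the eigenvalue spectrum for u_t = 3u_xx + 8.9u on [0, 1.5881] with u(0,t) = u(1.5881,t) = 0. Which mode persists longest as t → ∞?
Eigenvalues: λₙ = 3n²π²/1.5881² - 8.9.
First three modes:
  n=1: λ₁ = 3π²/1.5881² - 8.9 ≈ 2.84
  n=2: λ₂ = 12π²/1.5881² - 8.9 ≈ 38.06
  n=3: λ₃ = 27π²/1.5881² - 8.9 ≈ 96.759
Since 3π²/1.5881² ≈ 11.74 > 8.9, all λₙ > 0.
The n=1 mode decays slowest → dominates as t → ∞.
Asymptotic: u ~ c₁ sin(πx/1.5881) e^{-λ₁t} with decay rate λ₁ ≈ 2.84.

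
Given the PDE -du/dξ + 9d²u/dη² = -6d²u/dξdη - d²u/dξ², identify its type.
Rewriting in standard form: d²u/dξ² + 6d²u/dξdη + 9d²u/dη² - du/dξ = 0. The second-order coefficients are A = 1, B = 6, C = 9. Since B² - 4AC = 0 = 0, this is a parabolic PDE.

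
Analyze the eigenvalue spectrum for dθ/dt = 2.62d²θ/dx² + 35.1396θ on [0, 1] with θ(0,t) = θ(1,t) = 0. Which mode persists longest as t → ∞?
Eigenvalues: λₙ = 2.62n²π²/1² - 35.1396.
First three modes:
  n=1: λ₁ = 2.62π² - 35.1396 ≈ -9.281
  n=2: λ₂ = 10.48π² - 35.1396 ≈ 68.294
  n=3: λ₃ = 23.58π² - 35.1396 ≈ 197.586
Since 2.62π² ≈ 25.858 < 35.1396, λ₁ < 0.
The n=1 mode grows fastest (−λₙ is largest for n=1) → dominates.
Asymptotic: θ ~ c₁ sin(πx/1) e^{9.281t} (exponential growth at rate −λ₁ ≈ 9.281).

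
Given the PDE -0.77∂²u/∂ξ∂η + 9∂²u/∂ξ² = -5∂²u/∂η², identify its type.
Rewriting in standard form: 9∂²u/∂ξ² - 0.77∂²u/∂ξ∂η + 5∂²u/∂η² = 0. The second-order coefficients are A = 9, B = -0.77, C = 5. Since B² - 4AC = -179.4071 < 0, this is an elliptic PDE.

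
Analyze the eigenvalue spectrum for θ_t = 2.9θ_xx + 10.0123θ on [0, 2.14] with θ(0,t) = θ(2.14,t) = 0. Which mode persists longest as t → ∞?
Eigenvalues: λₙ = 2.9n²π²/2.14² - 10.0123.
First three modes:
  n=1: λ₁ = 2.9π²/2.14² - 10.0123 ≈ -3.762
  n=2: λ₂ = 11.6π²/2.14² - 10.0123 ≈ 14.987
  n=3: λ₃ = 26.1π²/2.14² - 10.0123 ≈ 46.236
Since 2.9π²/2.14² ≈ 6.25 < 10.0123, λ₁ < 0.
The n=1 mode grows fastest (−λₙ is largest for n=1) → dominates.
Asymptotic: θ ~ c₁ sin(πx/2.14) e^{3.762t} (exponential growth at rate −λ₁ ≈ 3.762).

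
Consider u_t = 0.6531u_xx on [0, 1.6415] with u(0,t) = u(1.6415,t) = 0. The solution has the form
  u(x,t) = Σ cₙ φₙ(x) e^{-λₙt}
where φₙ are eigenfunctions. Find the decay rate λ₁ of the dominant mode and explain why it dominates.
Eigenvalues: λₙ = 0.6531n²π²/1.6415².
First three modes:
  n=1: λ₁ = 0.6531π²/1.6415² ≈ 2.392
  n=2: λ₂ = 2.6124π²/1.6415² ≈ 9.569 (4× faster decay)
  n=3: λ₃ = 5.8779π²/1.6415² ≈ 21.53 (9× faster decay)
As t → ∞, higher modes decay exponentially faster. The n=1 mode dominates: u ~ c₁ sin(πx/1.6415) e^{-λ₁t}.
Decay rate: λ₁ = 0.6531π²/1.6415² ≈ 2.392.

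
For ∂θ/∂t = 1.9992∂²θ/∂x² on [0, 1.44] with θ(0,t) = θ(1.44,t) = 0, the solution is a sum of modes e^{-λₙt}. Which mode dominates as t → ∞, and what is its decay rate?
Eigenvalues: λₙ = 1.9992n²π²/1.44².
First three modes:
  n=1: λ₁ = 1.9992π²/1.44² ≈ 9.515
  n=2: λ₂ = 7.9968π²/1.44² ≈ 38.062 (4× faster decay)
  n=3: λ₃ = 17.9928π²/1.44² ≈ 85.639 (9× faster decay)
As t → ∞, higher modes decay exponentially faster. The n=1 mode dominates: θ ~ c₁ sin(πx/1.44) e^{-λ₁t}.
Decay rate: λ₁ = 1.9992π²/1.44² ≈ 9.515.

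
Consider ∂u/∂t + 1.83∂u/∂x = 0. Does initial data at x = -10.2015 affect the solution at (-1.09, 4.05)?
No. Only data at x = -8.5015 affects (-1.09, 4.05). Advection has one-way propagation along characteristics.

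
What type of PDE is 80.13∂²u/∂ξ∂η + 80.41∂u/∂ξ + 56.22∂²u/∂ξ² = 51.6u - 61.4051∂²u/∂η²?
Rewriting in standard form: 56.22∂²u/∂ξ² + 80.13∂²u/∂ξ∂η + 61.4051∂²u/∂η² + 80.41∂u/∂ξ - 51.6u = 0. With A = 56.22, B = 80.13, C = 61.4051, the discriminant is -7387.961988. This is an elliptic PDE.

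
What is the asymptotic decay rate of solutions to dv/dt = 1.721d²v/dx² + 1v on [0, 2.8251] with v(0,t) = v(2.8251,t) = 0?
Eigenvalues: λₙ = 1.721n²π²/2.8251² - 1.
First three modes:
  n=1: λ₁ = 1.721π²/2.8251² - 1 ≈ 1.128
  n=2: λ₂ = 6.884π²/2.8251² - 1 ≈ 7.513
  n=3: λ₃ = 15.489π²/2.8251² - 1 ≈ 18.154
Since 1.721π²/2.8251² ≈ 2.128 > 1, all λₙ > 0.
The n=1 mode decays slowest → dominates as t → ∞.
Asymptotic: v ~ c₁ sin(πx/2.8251) e^{-λ₁t} with decay rate λ₁ ≈ 1.128.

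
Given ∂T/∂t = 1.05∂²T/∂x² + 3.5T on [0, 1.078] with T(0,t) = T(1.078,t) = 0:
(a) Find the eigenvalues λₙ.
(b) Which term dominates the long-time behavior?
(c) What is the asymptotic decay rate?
Eigenvalues: λₙ = 1.05n²π²/1.078² - 3.5.
First three modes:
  n=1: λ₁ = 1.05π²/1.078² - 3.5 ≈ 5.418
  n=2: λ₂ = 4.2π²/1.078² - 3.5 ≈ 32.171
  n=3: λ₃ = 9.45π²/1.078² - 3.5 ≈ 76.759
Since 1.05π²/1.078² ≈ 8.918 > 3.5, all λₙ > 0.
The n=1 mode decays slowest → dominates as t → ∞.
Asymptotic: T ~ c₁ sin(πx/1.078) e^{-λ₁t} with decay rate λ₁ ≈ 5.418.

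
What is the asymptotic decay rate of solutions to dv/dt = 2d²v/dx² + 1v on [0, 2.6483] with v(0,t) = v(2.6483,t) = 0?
Eigenvalues: λₙ = 2n²π²/2.6483² - 1.
First three modes:
  n=1: λ₁ = 2π²/2.6483² - 1 ≈ 1.814
  n=2: λ₂ = 8π²/2.6483² - 1 ≈ 10.258
  n=3: λ₃ = 18π²/2.6483² - 1 ≈ 24.33
Since 2π²/2.6483² ≈ 2.814 > 1, all λₙ > 0.
The n=1 mode decays slowest → dominates as t → ∞.
Asymptotic: v ~ c₁ sin(πx/2.6483) e^{-λ₁t} with decay rate λ₁ ≈ 1.814.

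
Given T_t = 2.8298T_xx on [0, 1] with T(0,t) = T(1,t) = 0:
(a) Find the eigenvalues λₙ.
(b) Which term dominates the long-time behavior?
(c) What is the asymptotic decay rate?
Eigenvalues: λₙ = 2.8298n²π².
First three modes:
  n=1: λ₁ = 2.8298π² ≈ 27.929
  n=2: λ₂ = 11.3192π² ≈ 111.716 (4× faster decay)
  n=3: λ₃ = 25.4682π² ≈ 251.361 (9× faster decay)
As t → ∞, higher modes decay exponentially faster. The n=1 mode dominates: T ~ c₁ sin(πx) e^{-λ₁t}.
Decay rate: λ₁ = 2.8298π² ≈ 27.929.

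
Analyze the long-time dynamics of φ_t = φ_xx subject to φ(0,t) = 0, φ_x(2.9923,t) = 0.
Long-time behavior: φ → 0. Heat escapes through the Dirichlet boundary.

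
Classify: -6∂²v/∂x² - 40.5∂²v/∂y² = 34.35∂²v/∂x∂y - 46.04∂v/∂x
Rewriting in standard form: -6∂²v/∂x² - 34.35∂²v/∂x∂y - 40.5∂²v/∂y² + 46.04∂v/∂x = 0. Hyperbolic (discriminant = 207.9225).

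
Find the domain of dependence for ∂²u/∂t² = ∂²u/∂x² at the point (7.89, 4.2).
Domain of dependence: [3.69, 12.09]. Signals travel at speed 1, so data within |x - 7.89| ≤ 1·4.2 = 4.2 can reach the point.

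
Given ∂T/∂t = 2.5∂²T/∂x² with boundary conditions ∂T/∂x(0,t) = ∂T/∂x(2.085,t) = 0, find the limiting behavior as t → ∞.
T → constant (steady state). Heat is conserved (no flux at boundaries); solution approaches the spatial average.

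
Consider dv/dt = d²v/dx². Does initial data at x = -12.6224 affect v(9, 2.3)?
Yes, for any finite x. The heat equation has infinite propagation speed, so all initial data affects all points at any t > 0.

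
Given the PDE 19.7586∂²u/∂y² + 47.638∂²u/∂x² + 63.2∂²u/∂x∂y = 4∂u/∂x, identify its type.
Rewriting in standard form: 47.638∂²u/∂x² + 63.2∂²u/∂x∂y + 19.7586∂²u/∂y² - 4∂u/∂x = 0. The second-order coefficients are A = 47.638, B = 63.2, C = 19.7586. Since B² - 4AC = 229.1992528 > 0, this is a hyperbolic PDE.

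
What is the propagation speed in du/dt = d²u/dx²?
Infinite. The heat equation is parabolic, not hyperbolic, so disturbances propagate instantly.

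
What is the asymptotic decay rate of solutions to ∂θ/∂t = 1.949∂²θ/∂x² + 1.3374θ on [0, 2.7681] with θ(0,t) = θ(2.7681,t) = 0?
Eigenvalues: λₙ = 1.949n²π²/2.7681² - 1.3374.
First three modes:
  n=1: λ₁ = 1.949π²/2.7681² - 1.3374 ≈ 1.173
  n=2: λ₂ = 7.796π²/2.7681² - 1.3374 ≈ 8.704
  n=3: λ₃ = 17.541π²/2.7681² - 1.3374 ≈ 21.256
Since 1.949π²/2.7681² ≈ 2.51 > 1.3374, all λₙ > 0.
The n=1 mode decays slowest → dominates as t → ∞.
Asymptotic: θ ~ c₁ sin(πx/2.7681) e^{-λ₁t} with decay rate λ₁ ≈ 1.173.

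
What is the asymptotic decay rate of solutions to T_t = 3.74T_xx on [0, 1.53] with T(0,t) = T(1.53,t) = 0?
Eigenvalues: λₙ = 3.74n²π²/1.53².
First three modes:
  n=1: λ₁ = 3.74π²/1.53² ≈ 15.768
  n=2: λ₂ = 14.96π²/1.53² ≈ 63.074 (4× faster decay)
  n=3: λ₃ = 33.66π²/1.53² ≈ 141.916 (9× faster decay)
As t → ∞, higher modes decay exponentially faster. The n=1 mode dominates: T ~ c₁ sin(πx/1.53) e^{-λ₁t}.
Decay rate: λ₁ = 3.74π²/1.53² ≈ 15.768.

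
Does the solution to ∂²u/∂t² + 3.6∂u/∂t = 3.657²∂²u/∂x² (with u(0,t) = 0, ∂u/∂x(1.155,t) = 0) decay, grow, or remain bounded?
u → 0. Damping (γ=3.6) dissipates energy; oscillations decay exponentially.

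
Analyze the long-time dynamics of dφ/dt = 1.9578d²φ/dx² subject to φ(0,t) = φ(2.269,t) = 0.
Long-time behavior: φ → 0. Heat diffuses out through both boundaries.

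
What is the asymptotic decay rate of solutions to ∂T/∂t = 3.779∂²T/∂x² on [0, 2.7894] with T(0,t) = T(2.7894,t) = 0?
Eigenvalues: λₙ = 3.779n²π²/2.7894².
First three modes:
  n=1: λ₁ = 3.779π²/2.7894² ≈ 4.794
  n=2: λ₂ = 15.116π²/2.7894² ≈ 19.174 (4× faster decay)
  n=3: λ₃ = 34.011π²/2.7894² ≈ 43.142 (9× faster decay)
As t → ∞, higher modes decay exponentially faster. The n=1 mode dominates: T ~ c₁ sin(πx/2.7894) e^{-λ₁t}.
Decay rate: λ₁ = 3.779π²/2.7894² ≈ 4.794.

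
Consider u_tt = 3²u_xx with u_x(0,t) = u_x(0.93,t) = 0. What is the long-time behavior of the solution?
As t → ∞, u oscillates about a mean that drifts linearly in t (generically unbounded; no decay). There is no damping, so the nonconstant modes persist as standing waves (energy conserved, no decay). But with Neumann conditions at both ends the constant mode has eigenvalue 0: the spatial mean M(t) of u satisfies M'' = 0, so M(t) = M(0) + M'(0)·t. Unless the initial velocity has zero mean (∫u_t(x,0)dx = 0), the solution grows linearly in t (unbounded, though not exponentially); if it does have zero mean, the solution stays bounded and simply oscillates.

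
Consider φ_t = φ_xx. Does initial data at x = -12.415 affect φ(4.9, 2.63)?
Yes, for any finite x. The heat equation has infinite propagation speed, so all initial data affects all points at any t > 0.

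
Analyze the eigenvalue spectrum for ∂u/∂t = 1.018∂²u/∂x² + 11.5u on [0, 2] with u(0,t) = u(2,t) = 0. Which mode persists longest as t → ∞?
Eigenvalues: λₙ = 1.018n²π²/2² - 11.5.
First three modes:
  n=1: λ₁ = 1.018π²/2² - 11.5 ≈ -8.988
  n=2: λ₂ = 4.072π²/2² - 11.5 ≈ -1.453
  n=3: λ₃ = 9.162π²/2² - 11.5 ≈ 11.106
Since 1.018π²/2² ≈ 2.512 < 11.5, λ₁ < 0.
The n=1 mode grows fastest (−λₙ is largest for n=1) → dominates.
Asymptotic: u ~ c₁ sin(πx/2) e^{8.988t} (exponential growth at rate −λ₁ ≈ 8.988).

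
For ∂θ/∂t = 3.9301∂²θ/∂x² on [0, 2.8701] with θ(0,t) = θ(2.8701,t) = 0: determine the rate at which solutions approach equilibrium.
Eigenvalues: λₙ = 3.9301n²π²/2.8701².
First three modes:
  n=1: λ₁ = 3.9301π²/2.8701² ≈ 4.709
  n=2: λ₂ = 15.7204π²/2.8701² ≈ 18.835 (4× faster decay)
  n=3: λ₃ = 35.3709π²/2.8701² ≈ 42.379 (9× faster decay)
As t → ∞, higher modes decay exponentially faster. The n=1 mode dominates: θ ~ c₁ sin(πx/2.8701) e^{-λ₁t}.
Decay rate: λ₁ = 3.9301π²/2.8701² ≈ 4.709.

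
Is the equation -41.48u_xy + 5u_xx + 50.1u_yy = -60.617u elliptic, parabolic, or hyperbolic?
Rewriting in standard form: 5u_xx - 41.48u_xy + 50.1u_yy + 60.617u = 0. Computing B² - 4AC with A = 5, B = -41.48, C = 50.1: discriminant = 718.5904 (positive). Answer: hyperbolic.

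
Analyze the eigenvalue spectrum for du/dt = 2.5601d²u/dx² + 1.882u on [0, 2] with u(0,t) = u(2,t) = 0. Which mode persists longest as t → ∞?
Eigenvalues: λₙ = 2.5601n²π²/2² - 1.882.
First three modes:
  n=1: λ₁ = 2.5601π²/2² - 1.882 ≈ 4.435
  n=2: λ₂ = 10.2404π²/2² - 1.882 ≈ 23.385
  n=3: λ₃ = 23.0409π²/2² - 1.882 ≈ 54.969
Since 2.5601π²/2² ≈ 6.317 > 1.882, all λₙ > 0.
The n=1 mode decays slowest → dominates as t → ∞.
Asymptotic: u ~ c₁ sin(πx/2) e^{-λ₁t} with decay rate λ₁ ≈ 4.435.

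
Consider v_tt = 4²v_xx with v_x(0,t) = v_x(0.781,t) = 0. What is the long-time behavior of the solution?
As t → ∞, v oscillates about a mean that drifts linearly in t (generically unbounded; no decay). There is no damping, so the nonconstant modes persist as standing waves (energy conserved, no decay). But with Neumann conditions at both ends the constant mode has eigenvalue 0: the spatial mean M(t) of v satisfies M'' = 0, so M(t) = M(0) + M'(0)·t. Unless the initial velocity has zero mean (∫v_t(x,0)dx = 0), the solution grows linearly in t (unbounded, though not exponentially); if it does have zero mean, the solution stays bounded and simply oscillates.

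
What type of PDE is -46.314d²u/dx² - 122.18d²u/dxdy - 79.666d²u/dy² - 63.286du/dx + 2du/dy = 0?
With A = -46.314, B = -122.18, C = -79.666, the discriminant is 169.347904. This is a hyperbolic PDE.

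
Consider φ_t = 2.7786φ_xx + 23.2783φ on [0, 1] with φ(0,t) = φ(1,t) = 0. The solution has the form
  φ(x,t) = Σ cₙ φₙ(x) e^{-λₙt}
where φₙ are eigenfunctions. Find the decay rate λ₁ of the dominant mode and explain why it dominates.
Eigenvalues: λₙ = 2.7786n²π²/1² - 23.2783.
First three modes:
  n=1: λ₁ = 2.7786π² - 23.2783 ≈ 4.145
  n=2: λ₂ = 11.1144π² - 23.2783 ≈ 86.416
  n=3: λ₃ = 25.0074π² - 23.2783 ≈ 223.535
Since 2.7786π² ≈ 27.424 > 23.2783, all λₙ > 0.
The n=1 mode decays slowest → dominates as t → ∞.
Asymptotic: φ ~ c₁ sin(πx/1) e^{-λ₁t} with decay rate λ₁ ≈ 4.145.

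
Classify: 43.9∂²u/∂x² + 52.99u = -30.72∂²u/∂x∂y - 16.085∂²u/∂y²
Rewriting in standard form: 43.9∂²u/∂x² + 30.72∂²u/∂x∂y + 16.085∂²u/∂y² + 52.99u = 0. Elliptic (discriminant = -1880.8076).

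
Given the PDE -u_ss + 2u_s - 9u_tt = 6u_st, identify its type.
Rewriting in standard form: -u_ss - 6u_st - 9u_tt + 2u_s = 0. The second-order coefficients are A = -1, B = -6, C = -9. Since B² - 4AC = 0 = 0, this is a parabolic PDE.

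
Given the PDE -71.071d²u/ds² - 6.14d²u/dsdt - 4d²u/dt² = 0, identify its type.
The second-order coefficients are A = -71.071, B = -6.14, C = -4. Since B² - 4AC = -1099.4364 < 0, this is an elliptic PDE.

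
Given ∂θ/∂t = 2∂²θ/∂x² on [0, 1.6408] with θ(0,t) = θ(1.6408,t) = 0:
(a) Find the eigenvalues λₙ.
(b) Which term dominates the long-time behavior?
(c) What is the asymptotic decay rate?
Eigenvalues: λₙ = 2n²π²/1.6408².
First three modes:
  n=1: λ₁ = 2π²/1.6408² ≈ 7.332
  n=2: λ₂ = 8π²/1.6408² ≈ 29.328 (4× faster decay)
  n=3: λ₃ = 18π²/1.6408² ≈ 65.987 (9× faster decay)
As t → ∞, higher modes decay exponentially faster. The n=1 mode dominates: θ ~ c₁ sin(πx/1.6408) e^{-λ₁t}.
Decay rate: λ₁ = 2π²/1.6408² ≈ 7.332.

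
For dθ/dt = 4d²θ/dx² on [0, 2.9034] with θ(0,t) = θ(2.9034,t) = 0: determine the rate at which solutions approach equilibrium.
Eigenvalues: λₙ = 4n²π²/2.9034².
First three modes:
  n=1: λ₁ = 4π²/2.9034² ≈ 4.683
  n=2: λ₂ = 16π²/2.9034² ≈ 18.733 (4× faster decay)
  n=3: λ₃ = 36π²/2.9034² ≈ 42.149 (9× faster decay)
As t → ∞, higher modes decay exponentially faster. The n=1 mode dominates: θ ~ c₁ sin(πx/2.9034) e^{-λ₁t}.
Decay rate: λ₁ = 4π²/2.9034² ≈ 4.683.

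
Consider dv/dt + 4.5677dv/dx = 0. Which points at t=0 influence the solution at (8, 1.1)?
A single point: x = 2.97553. The characteristic through (8, 1.1) is x - 4.5677t = const, so x = 8 - 4.5677·1.1 = 2.97553.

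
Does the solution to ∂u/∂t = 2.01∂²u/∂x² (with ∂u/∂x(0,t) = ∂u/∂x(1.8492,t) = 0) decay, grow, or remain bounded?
u → constant (steady state). Heat is conserved (no flux at boundaries); solution approaches the spatial average.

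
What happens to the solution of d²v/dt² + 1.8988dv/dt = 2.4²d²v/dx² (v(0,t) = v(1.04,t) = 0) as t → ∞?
v → 0. Damping (γ=1.8988) dissipates energy; oscillations decay exponentially.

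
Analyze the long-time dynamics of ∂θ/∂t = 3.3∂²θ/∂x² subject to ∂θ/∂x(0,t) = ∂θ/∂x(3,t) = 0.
Long-time behavior: θ → constant (steady state). Heat is conserved (no flux at boundaries); solution approaches the spatial average.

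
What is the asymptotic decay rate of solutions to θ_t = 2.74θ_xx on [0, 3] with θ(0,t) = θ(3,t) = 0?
Eigenvalues: λₙ = 2.74n²π²/3².
First three modes:
  n=1: λ₁ = 2.74π²/3² ≈ 3.005
  n=2: λ₂ = 10.96π²/3² ≈ 12.019 (4× faster decay)
  n=3: λ₃ = 24.66π²/3² ≈ 27.043 (9× faster decay)
As t → ∞, higher modes decay exponentially faster. The n=1 mode dominates: θ ~ c₁ sin(πx/3) e^{-λ₁t}.
Decay rate: λ₁ = 2.74π²/3² ≈ 3.005.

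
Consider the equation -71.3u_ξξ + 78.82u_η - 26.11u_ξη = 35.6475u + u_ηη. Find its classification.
Rewriting in standard form: -71.3u_ξξ - 26.11u_ξη - u_ηη + 78.82u_η - 35.6475u = 0. Hyperbolic. (A = -71.3, B = -26.11, C = -1 gives B² - 4AC = 396.5321.)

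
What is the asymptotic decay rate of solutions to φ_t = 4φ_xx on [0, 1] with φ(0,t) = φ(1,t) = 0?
Eigenvalues: λₙ = 4n²π².
First three modes:
  n=1: λ₁ = 4π² ≈ 39.478
  n=2: λ₂ = 16π² ≈ 157.914 (4× faster decay)
  n=3: λ₃ = 36π² ≈ 355.306 (9× faster decay)
As t → ∞, higher modes decay exponentially faster. The n=1 mode dominates: φ ~ c₁ sin(πx) e^{-λ₁t}.
Decay rate: λ₁ = 4π² ≈ 39.478.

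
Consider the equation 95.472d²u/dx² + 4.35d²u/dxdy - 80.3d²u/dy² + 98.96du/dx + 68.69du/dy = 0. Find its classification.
Hyperbolic. (A = 95.472, B = 4.35, C = -80.3 gives B² - 4AC = 30684.5289.)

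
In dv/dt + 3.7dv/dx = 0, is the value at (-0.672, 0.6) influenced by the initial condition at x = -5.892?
No. Only data at x = -2.892 affects (-0.672, 0.6). Advection has one-way propagation along characteristics.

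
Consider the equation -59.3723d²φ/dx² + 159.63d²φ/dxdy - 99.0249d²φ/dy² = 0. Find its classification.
Hyperbolic. (A = -59.3723, B = 159.63, C = -99.0249 gives B² - 4AC = 1964.39261892.)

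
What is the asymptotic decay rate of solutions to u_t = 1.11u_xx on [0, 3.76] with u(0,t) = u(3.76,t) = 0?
Eigenvalues: λₙ = 1.11n²π²/3.76².
First three modes:
  n=1: λ₁ = 1.11π²/3.76² ≈ 0.775
  n=2: λ₂ = 4.44π²/3.76² ≈ 3.1 (4× faster decay)
  n=3: λ₃ = 9.99π²/3.76² ≈ 6.974 (9× faster decay)
As t → ∞, higher modes decay exponentially faster. The n=1 mode dominates: u ~ c₁ sin(πx/3.76) e^{-λ₁t}.
Decay rate: λ₁ = 1.11π²/3.76² ≈ 0.775.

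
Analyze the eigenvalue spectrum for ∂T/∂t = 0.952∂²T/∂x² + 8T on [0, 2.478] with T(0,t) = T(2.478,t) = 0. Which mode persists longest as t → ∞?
Eigenvalues: λₙ = 0.952n²π²/2.478² - 8.
First three modes:
  n=1: λ₁ = 0.952π²/2.478² - 8 ≈ -6.47
  n=2: λ₂ = 3.808π²/2.478² - 8 ≈ -1.879
  n=3: λ₃ = 8.568π²/2.478² - 8 ≈ 5.771
Since 0.952π²/2.478² ≈ 1.53 < 8, λ₁ < 0.
The n=1 mode grows fastest (−λₙ is largest for n=1) → dominates.
Asymptotic: T ~ c₁ sin(πx/2.478) e^{6.47t} (exponential growth at rate −λ₁ ≈ 6.47).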